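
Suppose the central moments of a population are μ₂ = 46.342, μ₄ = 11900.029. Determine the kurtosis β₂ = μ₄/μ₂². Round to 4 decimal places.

5.5411

μ₂² = 46.342² = 2147.58096
μ₄/μ₂² = 11900.029 / 2147.58096 = 5.54113
β₂ ≈ 5.5411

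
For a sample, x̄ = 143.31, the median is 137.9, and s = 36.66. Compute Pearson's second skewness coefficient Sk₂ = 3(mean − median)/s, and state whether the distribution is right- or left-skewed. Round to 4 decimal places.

Sk₂ = 3(143.31 − 137.9) / 36.66 = 3 × 5.4100 / 36.66
    = 16.2300 / 36.66 ≈ 0.4427
Sk₂ > 0 ⇒ mean > median ⇒ right-skewed (positive skew).

0.4427, right-skewed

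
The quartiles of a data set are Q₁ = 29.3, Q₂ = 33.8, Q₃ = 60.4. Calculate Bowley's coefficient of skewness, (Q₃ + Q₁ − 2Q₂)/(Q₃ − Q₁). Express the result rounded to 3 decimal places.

0.711

numerator: Q₃ + Q₁ − 2Q₂ = 60.4 + 29.3 − 2×33.8 = 22.1000
denominator: Q₃ − Q₁ = 60.4 − 29.3 = 31.1000
Bowley skewness = 22.1000 / 31.1000 ≈ 0.711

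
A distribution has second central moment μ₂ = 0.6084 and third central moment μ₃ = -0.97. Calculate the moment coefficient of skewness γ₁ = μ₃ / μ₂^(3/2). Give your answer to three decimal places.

σ = √μ₂ = √0.6084 = 0.78000
σ³ = μ₂^(3/2) = 0.47455
γ₁ = μ₃/σ³ = -0.97 / 0.47455 ≈ -2.044

-2.044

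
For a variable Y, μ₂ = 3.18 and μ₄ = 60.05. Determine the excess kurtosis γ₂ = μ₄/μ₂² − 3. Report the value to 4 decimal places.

μ₂² = 3.18² = 10.11240
μ₄/μ₂² = 60.05 / 10.11240 = 5.93825
γ₂ = 5.93825 − 3 ≈ 2.9383

2.9383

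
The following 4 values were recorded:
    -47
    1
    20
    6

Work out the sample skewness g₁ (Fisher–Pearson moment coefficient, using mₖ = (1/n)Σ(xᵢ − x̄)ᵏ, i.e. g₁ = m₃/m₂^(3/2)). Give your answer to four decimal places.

-0.8861

x̄ = (-47 + 1 + 20 + 6) / 4 = -5.0000
deviations (xᵢ − x̄): -42.0000, 6.0000, 25.0000, 11.0000
Σ(xᵢ − x̄)² = 2546.0000 ⇒ m₂ = 2546.0000/4 = 636.50000
Σ(xᵢ − x̄)³ = -56916.0000 ⇒ m₃ = -56916.0000/4 = -14229.00000
m₂^(3/2) = 636.50000^(1.5) = 16058.22771
g₁ = m₃ / m₂^(3/2) = -14229.00000 / 16058.22771 ≈ -0.8861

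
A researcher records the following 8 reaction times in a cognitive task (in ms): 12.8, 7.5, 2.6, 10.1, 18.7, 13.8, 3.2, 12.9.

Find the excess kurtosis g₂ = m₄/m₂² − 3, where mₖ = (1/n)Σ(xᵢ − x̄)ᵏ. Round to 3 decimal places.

x̄ = 10.2000
Σ(xᵢ − x̄)² = 213.3200 ⇒ m₂ = 26.66500
Σ(xᵢ − x̄)⁴ = 11277.2276 ⇒ m₄ = 1409.65345
m₂² = 711.02223
g₂ = m₄/m₂² − 3 = 1.98257 − 3 ≈ -1.017

-1.017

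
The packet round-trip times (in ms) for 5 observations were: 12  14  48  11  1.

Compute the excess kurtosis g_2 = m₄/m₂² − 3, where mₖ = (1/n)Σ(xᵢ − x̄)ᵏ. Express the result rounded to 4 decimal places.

x̄ = 17.2000
Σ(xᵢ − x̄)² = 1286.8000 ⇒ m₂ = 257.36000
Σ(xᵢ − x̄)⁴ = 971106.2560 ⇒ m₄ = 194221.25120
m₂² = 66234.16960
g_2 = m₄/m₂² − 3 = 2.93234 − 3 ≈ -0.0677

-0.0677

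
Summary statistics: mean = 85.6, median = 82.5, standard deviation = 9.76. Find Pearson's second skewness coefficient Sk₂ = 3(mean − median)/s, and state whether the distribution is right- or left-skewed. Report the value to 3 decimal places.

0.953, right-skewed

Sk₂ = 3(85.6 − 82.5) / 9.76 = 3 × 3.1000 / 9.76
    = 9.3000 / 9.76 ≈ 0.953
Sk₂ > 0 ⇒ mean > median ⇒ right-skewed (positive skew).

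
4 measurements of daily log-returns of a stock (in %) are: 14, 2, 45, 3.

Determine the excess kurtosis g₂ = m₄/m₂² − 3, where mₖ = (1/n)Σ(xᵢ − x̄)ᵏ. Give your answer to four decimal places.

x̄ = 16.0000
Σ(xᵢ − x̄)² = 1210.0000 ⇒ m₂ = 302.50000
Σ(xᵢ − x̄)⁴ = 774274.0000 ⇒ m₄ = 193568.50000
m₂² = 91506.25000
g₂ = m₄/m₂² − 3 = 2.11536 − 3 ≈ -0.8846

-0.8846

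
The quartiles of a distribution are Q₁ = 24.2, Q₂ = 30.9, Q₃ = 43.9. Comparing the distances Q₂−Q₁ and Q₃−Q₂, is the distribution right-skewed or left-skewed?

Q₂ − Q₁ = 6.7;  Q₃ − Q₂ = 13.0
Q₃ − Q₂ > Q₂ − Q₁ ⇒ the upper half is more spread out ⇒ right-skewed.

right-skewed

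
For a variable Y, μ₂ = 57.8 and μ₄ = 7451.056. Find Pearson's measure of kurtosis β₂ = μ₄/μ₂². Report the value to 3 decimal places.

μ₂² = 57.8² = 3340.84000
μ₄/μ₂² = 7451.056 / 3340.84000 = 2.23029
β₂ ≈ 2.230

2.230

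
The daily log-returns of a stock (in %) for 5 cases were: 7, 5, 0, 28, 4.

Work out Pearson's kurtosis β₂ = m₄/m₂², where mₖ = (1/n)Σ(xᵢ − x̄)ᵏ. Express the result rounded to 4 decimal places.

3.0097

x̄ = 8.8000
Σ(xᵢ − x̄)² = 486.8000 ⇒ m₂ = 97.36000
Σ(xᵢ − x̄)⁴ = 142642.2560 ⇒ m₄ = 28528.45120
m₂² = 9478.96960
β₂ = m₄/m₂² = 28528.45120 / 9478.96960 ≈ 3.0097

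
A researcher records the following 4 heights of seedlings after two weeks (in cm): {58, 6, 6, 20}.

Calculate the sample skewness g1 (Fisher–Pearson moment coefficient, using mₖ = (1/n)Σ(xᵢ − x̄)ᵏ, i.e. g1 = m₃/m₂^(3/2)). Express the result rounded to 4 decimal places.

0.9275

x̄ = (58 + 6 + 6 + 20) / 4 = 22.5000
deviations (xᵢ − x̄): 35.5000, -16.5000, -16.5000, -2.5000
Σ(xᵢ − x̄)² = 1811.0000 ⇒ m₂ = 1811.0000/4 = 452.75000
Σ(xᵢ − x̄)³ = 35739.0000 ⇒ m₃ = 35739.0000/4 = 8934.75000
m₂^(3/2) = 452.75000^(1.5) = 9633.57956
g1 = m₃ / m₂^(3/2) = 8934.75000 / 9633.57956 ≈ 0.9275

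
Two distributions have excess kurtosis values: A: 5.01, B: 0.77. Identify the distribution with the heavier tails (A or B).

Higher excess kurtosis ⇒ heavier tails relative to the normal distribution.
5.01 vs 0.77: the larger is 5.01, so A has heavier tails.

A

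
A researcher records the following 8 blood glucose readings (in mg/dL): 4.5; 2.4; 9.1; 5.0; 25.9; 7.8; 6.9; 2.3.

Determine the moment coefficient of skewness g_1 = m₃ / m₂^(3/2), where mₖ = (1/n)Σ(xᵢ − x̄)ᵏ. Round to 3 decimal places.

1.826

x̄ = (4.5 + 2.4 + 9.1 + 5.0 + 25.9 + 7.8 + 6.9 + 2.3) / 8 = 7.9875
deviations (xᵢ − x̄): -3.4875, -5.5875, 1.1125, -2.9875, 17.9125, -0.1875, -1.0875, -5.6875
Σ(xᵢ − x̄)² = 407.9687 ⇒ m₂ = 407.9687/8 = 50.99609
Σ(xᵢ − x̄)³ = 5319.9458 ⇒ m₃ = 5319.9458/8 = 664.99323
m₂^(3/2) = 50.99609^(1.5) = 364.17101
g_1 = m₃ / m₂^(3/2) = 664.99323 / 364.17101 ≈ 1.826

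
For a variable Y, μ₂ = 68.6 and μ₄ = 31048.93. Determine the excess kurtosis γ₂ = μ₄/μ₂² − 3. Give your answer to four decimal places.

3.5978

μ₂² = 68.6² = 4705.96000
μ₄/μ₂² = 31048.93 / 4705.96000 = 6.59779
γ₂ = 6.59779 − 3 ≈ 3.5978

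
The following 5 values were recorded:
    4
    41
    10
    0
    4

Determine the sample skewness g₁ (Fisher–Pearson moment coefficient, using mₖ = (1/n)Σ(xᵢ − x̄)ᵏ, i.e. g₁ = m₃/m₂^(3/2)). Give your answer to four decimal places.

x̄ = (4 + 41 + 10 + 0 + 4) / 5 = 11.8000
deviations (xᵢ − x̄): -7.8000, 29.2000, -1.8000, -11.8000, -7.8000
Σ(xᵢ − x̄)² = 1116.8000 ⇒ m₂ = 1116.8000/5 = 223.36000
Σ(xᵢ − x̄)³ = 22299.1200 ⇒ m₃ = 22299.1200/5 = 4459.82400
m₂^(3/2) = 223.36000^(1.5) = 3338.16732
g₁ = m₃ / m₂^(3/2) = 4459.82400 / 3338.16732 ≈ 1.3360

1.3360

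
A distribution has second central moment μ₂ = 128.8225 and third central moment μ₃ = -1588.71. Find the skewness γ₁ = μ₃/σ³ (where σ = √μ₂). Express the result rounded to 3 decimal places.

-1.087

σ = √μ₂ = √128.8225 = 11.35000
σ³ = μ₂^(3/2) = 1462.13537
γ₁ = μ₃/σ³ = -1588.71 / 1462.13537 ≈ -1.087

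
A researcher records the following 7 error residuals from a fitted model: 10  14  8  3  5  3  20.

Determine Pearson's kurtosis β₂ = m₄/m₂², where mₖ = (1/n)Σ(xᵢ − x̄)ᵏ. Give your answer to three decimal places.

x̄ = 9.0000
Σ(xᵢ − x̄)² = 236.0000 ⇒ m₂ = 33.71429
Σ(xᵢ − x̄)⁴ = 18116.0000 ⇒ m₄ = 2588.00000
m₂² = 1136.65306
β₂ = m₄/m₂² = 2588.00000 / 1136.65306 ≈ 2.277

2.277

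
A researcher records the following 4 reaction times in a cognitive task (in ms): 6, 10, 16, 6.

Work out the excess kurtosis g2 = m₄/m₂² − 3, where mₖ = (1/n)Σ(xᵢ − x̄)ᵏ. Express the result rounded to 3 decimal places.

-1.142

x̄ = 9.5000
Σ(xᵢ − x̄)² = 67.0000 ⇒ m₂ = 16.75000
Σ(xᵢ − x̄)⁴ = 2085.2500 ⇒ m₄ = 521.31250
m₂² = 280.56250
g2 = m₄/m₂² − 3 = 1.85810 − 3 ≈ -1.142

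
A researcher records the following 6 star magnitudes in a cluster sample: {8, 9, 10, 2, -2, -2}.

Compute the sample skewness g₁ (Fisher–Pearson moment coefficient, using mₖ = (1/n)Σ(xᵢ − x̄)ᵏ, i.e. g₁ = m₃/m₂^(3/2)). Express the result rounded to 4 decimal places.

x̄ = (8 + 9 + 10 + 2 - 2 - 2) / 6 = 4.1667
deviations (xᵢ − x̄): 3.8333, 4.8333, 5.8333, -2.1667, -6.1667, -6.1667
Σ(xᵢ − x̄)² = 152.8333 ⇒ m₂ = 152.8333/6 = 25.47222
Σ(xᵢ − x̄)³ = -111.4444 ⇒ m₃ = -111.4444/6 = -18.57407
m₂^(3/2) = 25.47222^(1.5) = 128.55834
g₁ = m₃ / m₂^(3/2) = -18.57407 / 128.55834 ≈ -0.1445

-0.1445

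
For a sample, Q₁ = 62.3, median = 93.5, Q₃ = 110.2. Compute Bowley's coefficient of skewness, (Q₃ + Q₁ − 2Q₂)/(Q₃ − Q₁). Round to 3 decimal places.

numerator: Q₃ + Q₁ − 2Q₂ = 110.2 + 62.3 − 2×93.5 = -14.5000
denominator: Q₃ − Q₁ = 110.2 − 62.3 = 47.9000
Bowley skewness = -14.5000 / 47.9000 ≈ -0.303

-0.303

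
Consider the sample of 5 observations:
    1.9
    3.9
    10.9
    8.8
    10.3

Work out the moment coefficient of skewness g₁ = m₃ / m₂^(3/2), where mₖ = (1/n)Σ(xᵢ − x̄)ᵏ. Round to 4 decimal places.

x̄ = (1.9 + 3.9 + 10.9 + 8.8 + 10.3) / 5 = 7.1600
deviations (xᵢ − x̄): -5.2600, -3.2600, 3.7400, 1.6400, 3.1400
Σ(xᵢ − x̄)² = 64.8320 ⇒ m₂ = 64.8320/5 = 12.96640
Σ(xᵢ − x̄)³ = -92.4938 ⇒ m₃ = -92.4938/5 = -18.49877
m₂^(3/2) = 12.96640^(1.5) = 46.69056
g₁ = m₃ / m₂^(3/2) = -18.49877 / 46.69056 ≈ -0.3962

-0.3962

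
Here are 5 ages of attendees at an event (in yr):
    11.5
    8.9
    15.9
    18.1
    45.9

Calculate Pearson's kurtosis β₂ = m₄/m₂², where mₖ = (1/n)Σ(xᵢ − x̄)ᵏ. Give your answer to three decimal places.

x̄ = 20.0600
Σ(xᵢ − x̄)² = 886.6720 ⇒ m₂ = 177.33440
Σ(xᵢ − x̄)⁴ = 467025.6369 ⇒ m₄ = 93405.12738
m₂² = 31447.48942
β₂ = m₄/m₂² = 93405.12738 / 31447.48942 ≈ 2.970

2.970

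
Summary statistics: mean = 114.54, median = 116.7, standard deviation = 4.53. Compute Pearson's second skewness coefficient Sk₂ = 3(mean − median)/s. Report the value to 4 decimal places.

Sk₂ = 3(114.54 − 116.7) / 4.53 = 3 × -2.1600 / 4.53
    = -6.4800 / 4.53 ≈ -1.4305

-1.4305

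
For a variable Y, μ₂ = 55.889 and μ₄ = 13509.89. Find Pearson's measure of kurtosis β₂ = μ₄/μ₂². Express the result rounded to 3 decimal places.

4.325

μ₂² = 55.889² = 3123.58032
μ₄/μ₂² = 13509.89 / 3123.58032 = 4.32513
β₂ ≈ 4.325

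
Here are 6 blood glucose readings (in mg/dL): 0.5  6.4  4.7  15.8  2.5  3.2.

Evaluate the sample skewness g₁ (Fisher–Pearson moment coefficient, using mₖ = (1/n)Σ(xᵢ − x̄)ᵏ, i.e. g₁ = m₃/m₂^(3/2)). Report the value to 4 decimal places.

1.2686

x̄ = (0.5 + 6.4 + 4.7 + 15.8 + 2.5 + 3.2) / 6 = 5.5167
deviations (xᵢ − x̄): -5.0167, 0.8833, -0.8167, 10.2833, -3.0167, -2.3167
Σ(xᵢ − x̄)² = 146.8283 ⇒ m₂ = 146.8283/6 = 24.47139
Σ(xᵢ − x̄)³ = 921.4356 ⇒ m₃ = 921.4356/6 = 153.57259
m₂^(3/2) = 24.47139^(1.5) = 121.05645
g₁ = m₃ / m₂^(3/2) = 153.57259 / 121.05645 ≈ 1.2686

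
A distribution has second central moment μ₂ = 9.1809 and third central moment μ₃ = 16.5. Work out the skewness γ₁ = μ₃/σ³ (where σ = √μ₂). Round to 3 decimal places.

σ = √μ₂ = √9.1809 = 3.03000
σ³ = μ₂^(3/2) = 27.81813
γ₁ = μ₃/σ³ = 16.5 / 27.81813 ≈ 0.593

0.593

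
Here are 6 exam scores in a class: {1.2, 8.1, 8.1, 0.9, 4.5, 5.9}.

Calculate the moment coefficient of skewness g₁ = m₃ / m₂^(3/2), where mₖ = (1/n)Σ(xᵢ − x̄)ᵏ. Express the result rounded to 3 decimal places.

x̄ = (1.2 + 8.1 + 8.1 + 0.9 + 4.5 + 5.9) / 6 = 4.7833
deviations (xᵢ − x̄): -3.5833, 3.3167, 3.3167, -3.8833, -0.2833, 1.1167
Σ(xᵢ − x̄)² = 51.2483 ⇒ m₂ = 51.2483/6 = 8.54139
Σ(xᵢ − x̄)³ = -30.2346 ⇒ m₃ = -30.2346/6 = -5.03909
m₂^(3/2) = 8.54139^(1.5) = 24.96277
g₁ = m₃ / m₂^(3/2) = -5.03909 / 24.96277 ≈ -0.202

-0.202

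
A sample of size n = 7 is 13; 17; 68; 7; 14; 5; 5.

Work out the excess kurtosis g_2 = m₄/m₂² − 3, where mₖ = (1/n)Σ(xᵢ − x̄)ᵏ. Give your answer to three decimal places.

1.762

x̄ = 18.4286
Σ(xᵢ − x̄)² = 2999.7143 ⇒ m₂ = 428.53061
Σ(xᵢ − x̄)⁴ = 6121805.8017 ⇒ m₄ = 874543.68596
m₂² = 183638.48563
g_2 = m₄/m₂² − 3 = 4.76231 − 3 ≈ 1.762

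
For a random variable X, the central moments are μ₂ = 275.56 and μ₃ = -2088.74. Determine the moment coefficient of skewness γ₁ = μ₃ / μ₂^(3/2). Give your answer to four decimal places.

-0.4566

σ = √μ₂ = √275.56 = 16.60000
σ³ = μ₂^(3/2) = 4574.29600
γ₁ = μ₃/σ³ = -2088.74 / 4574.29600 ≈ -0.4566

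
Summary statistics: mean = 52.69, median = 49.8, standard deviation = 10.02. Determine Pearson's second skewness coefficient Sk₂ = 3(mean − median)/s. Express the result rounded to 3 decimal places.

Sk₂ = 3(52.69 − 49.8) / 10.02 = 3 × 2.8900 / 10.02
    = 8.6700 / 10.02 ≈ 0.865

0.865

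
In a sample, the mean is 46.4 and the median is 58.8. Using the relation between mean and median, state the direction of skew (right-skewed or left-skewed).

mean − median = 46.4 − 58.8 = -12.4
mean < median ⇒ the longer tail is on the left ⇒ left-skewed (negatively skewed).

left-skewed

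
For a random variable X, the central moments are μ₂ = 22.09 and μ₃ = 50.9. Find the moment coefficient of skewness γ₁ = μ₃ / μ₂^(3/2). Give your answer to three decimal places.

0.490

σ = √μ₂ = √22.09 = 4.70000
σ³ = μ₂^(3/2) = 103.82300
γ₁ = μ₃/σ³ = 50.9 / 103.82300 ≈ 0.490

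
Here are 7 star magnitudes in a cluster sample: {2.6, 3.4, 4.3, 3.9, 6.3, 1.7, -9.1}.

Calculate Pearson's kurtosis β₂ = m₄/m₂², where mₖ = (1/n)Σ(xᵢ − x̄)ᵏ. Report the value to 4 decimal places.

x̄ = 1.8714
Σ(xᵢ − x̄)² = 152.8943 ⇒ m₂ = 21.84204
Σ(xᵢ − x̄)⁴ = 14931.5795 ⇒ m₄ = 2133.08278
m₂² = 477.07475
β₂ = m₄/m₂² = 2133.08278 / 477.07475 ≈ 4.4712

4.4712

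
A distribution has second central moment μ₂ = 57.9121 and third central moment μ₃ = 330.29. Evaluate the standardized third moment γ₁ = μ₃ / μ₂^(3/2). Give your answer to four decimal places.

0.7494

σ = √μ₂ = √57.9121 = 7.61000
σ³ = μ₂^(3/2) = 440.71108
γ₁ = μ₃/σ³ = 330.29 / 440.71108 ≈ 0.7494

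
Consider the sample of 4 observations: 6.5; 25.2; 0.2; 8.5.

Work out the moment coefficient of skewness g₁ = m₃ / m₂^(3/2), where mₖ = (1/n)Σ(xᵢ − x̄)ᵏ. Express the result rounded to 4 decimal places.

x̄ = (6.5 + 25.2 + 0.2 + 8.5) / 4 = 10.1000
deviations (xᵢ − x̄): -3.6000, 15.1000, -9.9000, -1.6000
Σ(xᵢ − x̄)² = 341.5400 ⇒ m₂ = 341.5400/4 = 85.38500
Σ(xᵢ − x̄)³ = 2421.9000 ⇒ m₃ = 2421.9000/4 = 605.47500
m₂^(3/2) = 85.38500^(1.5) = 788.99159
g₁ = m₃ / m₂^(3/2) = 605.47500 / 788.99159 ≈ 0.7674

0.7674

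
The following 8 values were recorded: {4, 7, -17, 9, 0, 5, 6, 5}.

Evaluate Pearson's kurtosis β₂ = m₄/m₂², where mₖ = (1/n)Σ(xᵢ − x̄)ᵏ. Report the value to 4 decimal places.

x̄ = 2.3750
Σ(xᵢ − x̄)² = 475.8750 ⇒ m₂ = 59.48438
Σ(xᵢ − x̄)⁴ = 143608.4941 ⇒ m₄ = 17951.06177
m₂² = 3538.39087
β₂ = m₄/m₂² = 17951.06177 / 3538.39087 ≈ 5.0732

5.0732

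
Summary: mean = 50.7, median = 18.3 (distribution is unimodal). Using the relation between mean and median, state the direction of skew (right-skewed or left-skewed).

mean − median = 50.7 − 18.3 = 32.4
mean > median ⇒ the longer tail is on the right ⇒ right-skewed (positively skewed).

right-skewed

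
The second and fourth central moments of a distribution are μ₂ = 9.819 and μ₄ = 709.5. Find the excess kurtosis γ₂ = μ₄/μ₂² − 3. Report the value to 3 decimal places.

μ₂² = 9.819² = 96.41276
μ₄/μ₂² = 709.5 / 96.41276 = 7.35898
γ₂ = 7.35898 − 3 ≈ 4.359

4.359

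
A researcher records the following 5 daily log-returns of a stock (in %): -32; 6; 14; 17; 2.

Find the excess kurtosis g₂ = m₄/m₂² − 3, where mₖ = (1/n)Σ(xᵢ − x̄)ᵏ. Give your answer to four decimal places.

-0.1944

x̄ = 1.4000
Σ(xᵢ − x̄)² = 1539.2000 ⇒ m₂ = 307.84000
Σ(xᵢ − x̄)⁴ = 1329350.8160 ⇒ m₄ = 265870.16320
m₂² = 94765.46560
g₂ = m₄/m₂² − 3 = 2.80556 − 3 ≈ -0.1944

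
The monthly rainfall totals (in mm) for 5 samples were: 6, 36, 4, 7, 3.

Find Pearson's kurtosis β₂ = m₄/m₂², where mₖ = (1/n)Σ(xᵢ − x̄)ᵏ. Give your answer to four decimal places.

x̄ = 11.2000
Σ(xᵢ − x̄)² = 778.8000 ⇒ m₂ = 155.76000
Σ(xᵢ − x̄)⁴ = 386525.1360 ⇒ m₄ = 77305.02720
m₂² = 24261.17760
β₂ = m₄/m₂² = 77305.02720 / 24261.17760 ≈ 3.1864

3.1864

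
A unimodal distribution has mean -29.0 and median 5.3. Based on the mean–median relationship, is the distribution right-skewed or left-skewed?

left-skewed

mean − median = -29.0 − 5.3 = -34.3
mean < median ⇒ the longer tail is on the left ⇒ left-skewed (negatively skewed).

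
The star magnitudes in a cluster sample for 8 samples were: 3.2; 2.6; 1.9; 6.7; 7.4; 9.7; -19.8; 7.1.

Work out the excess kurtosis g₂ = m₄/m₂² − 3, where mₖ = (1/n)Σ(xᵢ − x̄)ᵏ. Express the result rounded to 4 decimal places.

2.2256

x̄ = 2.3500
Σ(xᵢ − x̄)² = 612.6200 ⇒ m₂ = 76.57750
Σ(xᵢ − x̄)⁴ = 245146.9398 ⇒ m₄ = 30643.36748
m₂² = 5864.11351
g₂ = m₄/m₂² − 3 = 5.22558 − 3 ≈ 2.2256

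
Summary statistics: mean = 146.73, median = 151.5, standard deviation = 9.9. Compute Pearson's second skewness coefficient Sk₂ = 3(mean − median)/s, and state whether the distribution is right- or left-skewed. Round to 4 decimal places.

Sk₂ = 3(146.73 − 151.5) / 9.9 = 3 × -4.7700 / 9.9
    = -14.3100 / 9.9 ≈ -1.4455
Sk₂ < 0 ⇒ mean < median ⇒ left-skewed (negative skew).

-1.4455, left-skewed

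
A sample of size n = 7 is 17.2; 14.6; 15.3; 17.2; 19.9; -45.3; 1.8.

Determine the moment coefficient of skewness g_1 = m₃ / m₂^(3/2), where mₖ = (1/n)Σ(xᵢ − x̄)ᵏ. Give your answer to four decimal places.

x̄ = (17.2 + 14.6 + 15.3 + 17.2 + 19.9 - 45.3 + 1.8) / 7 = 5.8143
deviations (xᵢ − x̄): 11.3857, 8.7857, 9.4857, 11.3857, 14.0857, -51.1143, -4.0143
Σ(xᵢ − x̄)² = 3253.6286 ⇒ m₂ = 3253.6286/7 = 464.80408
Σ(xᵢ − x̄)³ = -126331.1162 ⇒ m₃ = -126331.1162/7 = -18047.30232
m₂^(3/2) = 464.80408^(1.5) = 10020.85781
g_1 = m₃ / m₂^(3/2) = -18047.30232 / 10020.85781 ≈ -1.8010

-1.8010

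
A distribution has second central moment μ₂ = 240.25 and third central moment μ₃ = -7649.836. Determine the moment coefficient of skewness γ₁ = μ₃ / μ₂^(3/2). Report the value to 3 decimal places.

-2.054

σ = √μ₂ = √240.25 = 15.50000
σ³ = μ₂^(3/2) = 3723.87500
γ₁ = μ₃/σ³ = -7649.836 / 3723.87500 ≈ -2.054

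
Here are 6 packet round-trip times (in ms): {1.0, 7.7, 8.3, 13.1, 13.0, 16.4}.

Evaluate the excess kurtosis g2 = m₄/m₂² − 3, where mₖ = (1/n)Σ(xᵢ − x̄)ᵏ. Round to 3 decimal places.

-0.745

x̄ = 9.9167
Σ(xᵢ − x̄)² = 148.7083 ⇒ m₂ = 24.78472
Σ(xᵢ − x̄)⁴ = 8312.2253 ⇒ m₄ = 1385.37088
m₂² = 614.28246
g2 = m₄/m₂² − 3 = 2.25527 − 3 ≈ -0.745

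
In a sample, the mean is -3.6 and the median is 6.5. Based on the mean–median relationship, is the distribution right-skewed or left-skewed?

mean − median = -3.6 − 6.5 = -10.1
mean < median ⇒ the longer tail is on the left ⇒ left-skewed (negatively skewed).

left-skewed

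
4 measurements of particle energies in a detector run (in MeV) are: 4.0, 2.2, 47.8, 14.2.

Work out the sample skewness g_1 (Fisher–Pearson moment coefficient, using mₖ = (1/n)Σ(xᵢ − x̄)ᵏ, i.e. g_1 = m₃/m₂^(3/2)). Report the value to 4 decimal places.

0.9556

x̄ = (4.0 + 2.2 + 47.8 + 14.2) / 4 = 17.0500
deviations (xᵢ − x̄): -13.0500, -14.8500, 30.7500, -2.8500
Σ(xᵢ − x̄)² = 1344.5100 ⇒ m₂ = 1344.5100/4 = 336.12750
Σ(xᵢ − x̄)³ = 23555.6910 ⇒ m₃ = 23555.6910/4 = 5888.92275
m₂^(3/2) = 336.12750^(1.5) = 6162.48774
g_1 = m₃ / m₂^(3/2) = 5888.92275 / 6162.48774 ≈ 0.9556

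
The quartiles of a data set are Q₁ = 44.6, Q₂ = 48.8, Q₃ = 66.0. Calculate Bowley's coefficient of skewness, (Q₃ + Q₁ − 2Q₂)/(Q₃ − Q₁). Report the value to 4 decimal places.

0.6075

numerator: Q₃ + Q₁ − 2Q₂ = 66.0 + 44.6 − 2×48.8 = 13.0000
denominator: Q₃ − Q₁ = 66.0 − 44.6 = 21.4000
Bowley skewness = 13.0000 / 21.4000 ≈ 0.6075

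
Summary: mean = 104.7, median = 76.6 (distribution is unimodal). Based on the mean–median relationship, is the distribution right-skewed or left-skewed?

right-skewed

mean − median = 104.7 − 76.6 = 28.1
mean > median ⇒ the longer tail is on the right ⇒ right-skewed (positively skewed).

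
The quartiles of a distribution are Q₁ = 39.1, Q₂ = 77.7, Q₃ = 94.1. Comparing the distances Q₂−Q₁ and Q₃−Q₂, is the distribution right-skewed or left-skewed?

Q₂ − Q₁ = 38.6;  Q₃ − Q₂ = 16.4
Q₂ − Q₁ > Q₃ − Q₂ ⇒ the lower half is more spread out ⇒ left-skewed.

left-skewed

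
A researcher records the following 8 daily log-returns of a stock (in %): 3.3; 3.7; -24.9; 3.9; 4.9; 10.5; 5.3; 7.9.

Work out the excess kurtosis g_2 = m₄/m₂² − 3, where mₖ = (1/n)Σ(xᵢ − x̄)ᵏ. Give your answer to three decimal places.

x̄ = 1.8250
Σ(xᵢ − x̄)² = 857.9150 ⇒ m₂ = 107.23938
Σ(xᵢ − x̄)⁴ = 517414.5386 ⇒ m₄ = 64676.81732
m₂² = 11500.28355
g_2 = m₄/m₂² − 3 = 5.62393 − 3 ≈ 2.624

2.624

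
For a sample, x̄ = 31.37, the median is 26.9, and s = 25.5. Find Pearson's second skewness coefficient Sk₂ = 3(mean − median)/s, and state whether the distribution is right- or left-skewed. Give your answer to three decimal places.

0.526, right-skewed

Sk₂ = 3(31.37 − 26.9) / 25.5 = 3 × 4.4700 / 25.5
    = 13.4100 / 25.5 ≈ 0.526
Sk₂ > 0 ⇒ mean > median ⇒ right-skewed (positive skew).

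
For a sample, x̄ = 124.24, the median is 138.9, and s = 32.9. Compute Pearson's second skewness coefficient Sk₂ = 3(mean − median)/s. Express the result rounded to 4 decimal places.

-1.3368

Sk₂ = 3(124.24 − 138.9) / 32.9 = 3 × -14.6600 / 32.9
    = -43.9800 / 32.9 ≈ -1.3368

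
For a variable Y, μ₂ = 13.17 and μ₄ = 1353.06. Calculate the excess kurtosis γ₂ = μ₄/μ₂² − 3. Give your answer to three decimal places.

4.801

μ₂² = 13.17² = 173.44890
μ₄/μ₂² = 1353.06 / 173.44890 = 7.80091
γ₂ = 7.80091 − 3 ≈ 4.801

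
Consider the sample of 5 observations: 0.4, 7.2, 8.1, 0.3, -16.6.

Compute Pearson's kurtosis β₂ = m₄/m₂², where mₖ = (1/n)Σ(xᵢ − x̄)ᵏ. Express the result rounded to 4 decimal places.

x̄ = -0.1200
Σ(xᵢ − x̄)² = 393.1880 ⇒ m₂ = 78.63760
Σ(xᵢ − x̄)⁴ = 81198.0119 ⇒ m₄ = 16239.60237
m₂² = 6183.87213
β₂ = m₄/m₂² = 16239.60237 / 6183.87213 ≈ 2.6261

2.6261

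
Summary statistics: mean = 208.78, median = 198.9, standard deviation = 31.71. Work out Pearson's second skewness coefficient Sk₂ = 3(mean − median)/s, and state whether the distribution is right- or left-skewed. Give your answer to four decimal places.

Sk₂ = 3(208.78 − 198.9) / 31.71 = 3 × 9.8800 / 31.71
    = 29.6400 / 31.71 ≈ 0.9347
Sk₂ > 0 ⇒ mean > median ⇒ right-skewed (positive skew).

0.9347, right-skewed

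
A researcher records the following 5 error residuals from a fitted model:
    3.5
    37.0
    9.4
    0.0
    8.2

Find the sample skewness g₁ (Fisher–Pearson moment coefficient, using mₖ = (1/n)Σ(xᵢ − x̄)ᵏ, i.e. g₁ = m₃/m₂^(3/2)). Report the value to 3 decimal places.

1.255

x̄ = (3.5 + 37.0 + 9.4 + 0.0 + 8.2) / 5 = 11.6200
deviations (xᵢ − x̄): -8.1200, 25.3800, -2.2200, -11.6200, -3.4200
Σ(xᵢ − x̄)² = 861.7280 ⇒ m₂ = 861.7280/5 = 172.34560
Σ(xᵢ − x̄)³ = 14193.0713 ⇒ m₃ = 14193.0713/5 = 2838.61426
m₂^(3/2) = 172.34560^(1.5) = 2262.56102
g₁ = m₃ / m₂^(3/2) = 2838.61426 / 2262.56102 ≈ 1.255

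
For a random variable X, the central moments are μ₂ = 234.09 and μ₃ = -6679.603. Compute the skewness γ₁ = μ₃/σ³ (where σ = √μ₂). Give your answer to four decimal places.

-1.8650

σ = √μ₂ = √234.09 = 15.30000
σ³ = μ₂^(3/2) = 3581.57700
γ₁ = μ₃/σ³ = -6679.603 / 3581.57700 ≈ -1.8650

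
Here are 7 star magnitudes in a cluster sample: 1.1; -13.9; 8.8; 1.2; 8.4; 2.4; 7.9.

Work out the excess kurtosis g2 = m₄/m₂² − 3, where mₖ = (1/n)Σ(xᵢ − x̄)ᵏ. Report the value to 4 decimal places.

x̄ = 2.2714
Σ(xᵢ − x̄)² = 375.9143 ⇒ m₂ = 53.70204
Σ(xᵢ − x̄)⁴ = 72624.3872 ⇒ m₄ = 10374.91246
m₂² = 2883.90919
g2 = m₄/m₂² − 3 = 3.59752 − 3 ≈ 0.5975

0.5975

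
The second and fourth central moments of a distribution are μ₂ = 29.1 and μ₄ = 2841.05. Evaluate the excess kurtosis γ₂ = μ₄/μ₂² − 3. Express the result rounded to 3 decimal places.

μ₂² = 29.1² = 846.81000
μ₄/μ₂² = 2841.05 / 846.81000 = 3.35500
γ₂ = 3.35500 − 3 ≈ 0.355

0.355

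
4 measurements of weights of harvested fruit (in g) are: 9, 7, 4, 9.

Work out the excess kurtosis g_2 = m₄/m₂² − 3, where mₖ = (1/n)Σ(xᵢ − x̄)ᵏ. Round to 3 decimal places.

x̄ = 7.2500
Σ(xᵢ − x̄)² = 16.7500 ⇒ m₂ = 4.18750
Σ(xᵢ − x̄)⁴ = 130.3281 ⇒ m₄ = 32.58203
m₂² = 17.53516
g_2 = m₄/m₂² − 3 = 1.85810 − 3 ≈ -1.142

-1.142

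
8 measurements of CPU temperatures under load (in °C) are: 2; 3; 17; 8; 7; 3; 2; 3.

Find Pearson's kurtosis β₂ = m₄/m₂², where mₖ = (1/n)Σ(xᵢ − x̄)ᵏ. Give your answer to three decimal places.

x̄ = 5.6250
Σ(xᵢ − x̄)² = 183.8750 ⇒ m₂ = 22.98438
Σ(xᵢ − x̄)⁴ = 17265.1191 ⇒ m₄ = 2158.13989
m₂² = 528.28149
β₂ = m₄/m₂² = 2158.13989 / 528.28149 ≈ 4.085

4.085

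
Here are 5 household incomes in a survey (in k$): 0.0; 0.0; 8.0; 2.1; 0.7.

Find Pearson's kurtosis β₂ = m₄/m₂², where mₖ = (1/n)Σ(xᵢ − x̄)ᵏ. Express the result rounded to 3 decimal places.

2.916

x̄ = 2.1600
Σ(xᵢ − x̄)² = 45.5720 ⇒ m₂ = 9.11440
Σ(xᵢ − x̄)⁴ = 1211.2713 ⇒ m₄ = 242.25427
m₂² = 83.07229
β₂ = m₄/m₂² = 242.25427 / 83.07229 ≈ 2.916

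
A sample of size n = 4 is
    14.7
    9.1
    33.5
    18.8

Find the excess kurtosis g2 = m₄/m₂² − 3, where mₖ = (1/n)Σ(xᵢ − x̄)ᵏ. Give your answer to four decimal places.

x̄ = 19.0250
Σ(xᵢ − x̄)² = 326.7875 ⇒ m₂ = 81.69688
Σ(xᵢ − x̄)⁴ = 53954.2487 ⇒ m₄ = 13488.56216
m₂² = 6674.37938
g2 = m₄/m₂² − 3 = 2.02095 − 3 ≈ -0.9791

-0.9791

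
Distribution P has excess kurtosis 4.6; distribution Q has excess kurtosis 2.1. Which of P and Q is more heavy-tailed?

Higher excess kurtosis ⇒ heavier tails relative to the normal distribution.
4.6 vs 2.1: the larger is 4.6, so P has heavier tails.

P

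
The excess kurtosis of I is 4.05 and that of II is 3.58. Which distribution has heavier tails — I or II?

I

Higher excess kurtosis ⇒ heavier tails relative to the normal distribution.
4.05 vs 3.58: the larger is 4.05, so I has heavier tails.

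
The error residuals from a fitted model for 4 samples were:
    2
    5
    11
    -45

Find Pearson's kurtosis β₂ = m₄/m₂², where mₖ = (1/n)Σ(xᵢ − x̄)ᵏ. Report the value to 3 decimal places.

x̄ = -6.7500
Σ(xᵢ − x̄)² = 1992.7500 ⇒ m₂ = 498.18750
Σ(xᵢ − x̄)⁴ = 2264739.3281 ⇒ m₄ = 566184.83203
m₂² = 248190.78516
β₂ = m₄/m₂² = 566184.83203 / 248190.78516 ≈ 2.281

2.281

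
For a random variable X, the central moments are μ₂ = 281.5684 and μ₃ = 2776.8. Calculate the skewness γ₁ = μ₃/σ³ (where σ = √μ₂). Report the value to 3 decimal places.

0.588

σ = √μ₂ = √281.5684 = 16.78000
σ³ = μ₂^(3/2) = 4724.71775
γ₁ = μ₃/σ³ = 2776.8 / 4724.71775 ≈ 0.588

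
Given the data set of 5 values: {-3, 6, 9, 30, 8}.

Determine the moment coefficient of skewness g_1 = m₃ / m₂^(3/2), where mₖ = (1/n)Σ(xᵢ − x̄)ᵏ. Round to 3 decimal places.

x̄ = (-3 + 6 + 9 + 30 + 8) / 5 = 10.0000
deviations (xᵢ − x̄): -13.0000, -4.0000, -1.0000, 20.0000, -2.0000
Σ(xᵢ − x̄)² = 590.0000 ⇒ m₂ = 590.0000/5 = 118.00000
Σ(xᵢ − x̄)³ = 5730.0000 ⇒ m₃ = 5730.0000/5 = 1146.00000
m₂^(3/2) = 118.00000^(1.5) = 1281.80810
g_1 = m₃ / m₂^(3/2) = 1146.00000 / 1281.80810 ≈ 0.894

0.894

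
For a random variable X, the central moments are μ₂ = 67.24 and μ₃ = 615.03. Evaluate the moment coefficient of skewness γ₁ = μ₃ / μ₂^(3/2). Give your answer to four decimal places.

1.1155

σ = √μ₂ = √67.24 = 8.20000
σ³ = μ₂^(3/2) = 551.36800
γ₁ = μ₃/σ³ = 615.03 / 551.36800 ≈ 1.1155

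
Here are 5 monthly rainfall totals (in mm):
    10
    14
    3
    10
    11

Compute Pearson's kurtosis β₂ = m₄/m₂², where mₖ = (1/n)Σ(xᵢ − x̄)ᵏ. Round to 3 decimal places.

2.677

x̄ = 9.6000
Σ(xᵢ − x̄)² = 65.2000 ⇒ m₂ = 13.04000
Σ(xᵢ − x̄)⁴ = 2276.1760 ⇒ m₄ = 455.23520
m₂² = 170.04160
β₂ = m₄/m₂² = 455.23520 / 170.04160 ≈ 2.677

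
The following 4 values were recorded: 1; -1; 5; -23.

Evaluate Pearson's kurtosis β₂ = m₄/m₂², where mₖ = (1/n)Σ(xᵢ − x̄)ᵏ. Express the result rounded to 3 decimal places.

2.240

x̄ = -4.5000
Σ(xᵢ − x̄)² = 475.0000 ⇒ m₂ = 118.75000
Σ(xᵢ − x̄)⁴ = 126345.2500 ⇒ m₄ = 31586.31250
m₂² = 14101.56250
β₂ = m₄/m₂² = 31586.31250 / 14101.56250 ≈ 2.240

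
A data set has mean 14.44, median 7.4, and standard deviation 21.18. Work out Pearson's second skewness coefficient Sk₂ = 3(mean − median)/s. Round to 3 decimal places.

0.997

Sk₂ = 3(14.44 − 7.4) / 21.18 = 3 × 7.0400 / 21.18
    = 21.1200 / 21.18 ≈ 0.997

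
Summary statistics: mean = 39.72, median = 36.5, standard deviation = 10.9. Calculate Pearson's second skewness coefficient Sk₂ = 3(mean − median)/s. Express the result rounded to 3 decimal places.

0.886

Sk₂ = 3(39.72 − 36.5) / 10.9 = 3 × 3.2200 / 10.9
    = 9.6600 / 10.9 ≈ 0.886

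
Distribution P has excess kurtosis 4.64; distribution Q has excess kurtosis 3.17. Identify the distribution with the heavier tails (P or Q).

Higher excess kurtosis ⇒ heavier tails relative to the normal distribution.
4.64 vs 3.17: the larger is 4.64, so P has heavier tails.

P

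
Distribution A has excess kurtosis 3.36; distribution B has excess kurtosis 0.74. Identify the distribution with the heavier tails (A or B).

A

Higher excess kurtosis ⇒ heavier tails relative to the normal distribution.
3.36 vs 0.74: the larger is 3.36, so A has heavier tails.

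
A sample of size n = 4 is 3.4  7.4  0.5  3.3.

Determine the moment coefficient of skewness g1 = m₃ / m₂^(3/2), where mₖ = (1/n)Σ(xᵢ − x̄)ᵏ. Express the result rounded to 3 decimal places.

0.361

x̄ = (3.4 + 7.4 + 0.5 + 3.3) / 4 = 3.6500
deviations (xᵢ − x̄): -0.2500, 3.7500, -3.1500, -0.3500
Σ(xᵢ − x̄)² = 24.1700 ⇒ m₂ = 24.1700/4 = 6.04250
Σ(xᵢ − x̄)³ = 21.4200 ⇒ m₃ = 21.4200/4 = 5.35500
m₂^(3/2) = 6.04250^(1.5) = 14.85337
g1 = m₃ / m₂^(3/2) = 5.35500 / 14.85337 ≈ 0.361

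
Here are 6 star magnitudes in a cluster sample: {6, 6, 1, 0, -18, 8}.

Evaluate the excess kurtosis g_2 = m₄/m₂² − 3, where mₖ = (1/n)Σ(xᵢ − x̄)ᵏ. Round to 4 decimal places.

0.4706

x̄ = 0.5000
Σ(xᵢ − x̄)² = 459.5000 ⇒ m₂ = 76.58333
Σ(xᵢ − x̄)⁴ = 122129.3750 ⇒ m₄ = 20354.89583
m₂² = 5865.00694
g_2 = m₄/m₂² − 3 = 3.47057 − 3 ≈ 0.4706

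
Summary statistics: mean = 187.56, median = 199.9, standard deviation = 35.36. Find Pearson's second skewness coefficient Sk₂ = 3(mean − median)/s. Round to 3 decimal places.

-1.047

Sk₂ = 3(187.56 − 199.9) / 35.36 = 3 × -12.3400 / 35.36
    = -37.0200 / 35.36 ≈ -1.047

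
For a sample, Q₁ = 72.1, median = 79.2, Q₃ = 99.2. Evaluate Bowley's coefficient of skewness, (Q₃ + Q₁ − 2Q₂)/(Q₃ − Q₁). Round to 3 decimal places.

0.476

numerator: Q₃ + Q₁ − 2Q₂ = 99.2 + 72.1 − 2×79.2 = 12.9000
denominator: Q₃ − Q₁ = 99.2 − 72.1 = 27.1000
Bowley skewness = 12.9000 / 27.1000 ≈ 0.476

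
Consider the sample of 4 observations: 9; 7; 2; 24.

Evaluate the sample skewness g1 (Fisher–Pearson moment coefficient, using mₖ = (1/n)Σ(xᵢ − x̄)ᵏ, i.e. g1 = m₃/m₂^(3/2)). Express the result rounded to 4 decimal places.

0.8160

x̄ = (9 + 7 + 2 + 24) / 4 = 10.5000
deviations (xᵢ − x̄): -1.5000, -3.5000, -8.5000, 13.5000
Σ(xᵢ − x̄)² = 269.0000 ⇒ m₂ = 269.0000/4 = 67.25000
Σ(xᵢ − x̄)³ = 1800.0000 ⇒ m₃ = 1800.0000/4 = 450.00000
m₂^(3/2) = 67.25000^(1.5) = 551.49100
g1 = m₃ / m₂^(3/2) = 450.00000 / 551.49100 ≈ 0.8160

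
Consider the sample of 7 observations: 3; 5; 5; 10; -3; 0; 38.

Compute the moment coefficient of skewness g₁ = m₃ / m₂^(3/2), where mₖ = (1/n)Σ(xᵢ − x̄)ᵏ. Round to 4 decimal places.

1.6696

x̄ = (3 + 5 + 5 + 10 - 3 + 0 + 38) / 7 = 8.2857
deviations (xᵢ − x̄): -5.2857, -3.2857, -3.2857, 1.7143, -11.2857, -8.2857, 29.7143
Σ(xᵢ − x̄)² = 1131.4286 ⇒ m₂ = 1131.4286/7 = 161.63265
Σ(xᵢ − x̄)³ = 24016.0408 ⇒ m₃ = 24016.0408/7 = 3430.86297
m₂^(3/2) = 161.63265^(1.5) = 2054.91401
g₁ = m₃ / m₂^(3/2) = 3430.86297 / 2054.91401 ≈ 1.6696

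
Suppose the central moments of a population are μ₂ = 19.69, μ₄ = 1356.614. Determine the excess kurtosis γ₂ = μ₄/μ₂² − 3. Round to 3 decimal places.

0.499

μ₂² = 19.69² = 387.69610
μ₄/μ₂² = 1356.614 / 387.69610 = 3.49917
γ₂ = 3.49917 − 3 ≈ 0.499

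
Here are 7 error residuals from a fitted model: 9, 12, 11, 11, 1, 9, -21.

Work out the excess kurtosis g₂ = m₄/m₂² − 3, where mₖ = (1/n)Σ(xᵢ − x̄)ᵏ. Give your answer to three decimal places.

x̄ = 4.5714
Σ(xᵢ − x̄)² = 843.7143 ⇒ m₂ = 120.53061
Σ(xᵢ − x̄)⁴ = 434975.5160 ⇒ m₄ = 62139.35943
m₂² = 14527.62849
g₂ = m₄/m₂² − 3 = 4.27732 − 3 ≈ 1.277

1.277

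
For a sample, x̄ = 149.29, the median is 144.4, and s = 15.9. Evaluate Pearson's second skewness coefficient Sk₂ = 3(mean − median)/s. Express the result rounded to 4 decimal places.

0.9226

Sk₂ = 3(149.29 − 144.4) / 15.9 = 3 × 4.8900 / 15.9
    = 14.6700 / 15.9 ≈ 0.9226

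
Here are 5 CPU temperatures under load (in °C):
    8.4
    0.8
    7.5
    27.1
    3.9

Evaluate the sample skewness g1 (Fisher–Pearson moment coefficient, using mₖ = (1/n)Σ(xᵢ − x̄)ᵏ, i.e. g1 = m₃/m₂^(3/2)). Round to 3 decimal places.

1.176

x̄ = (8.4 + 0.8 + 7.5 + 27.1 + 3.9) / 5 = 9.5400
deviations (xᵢ − x̄): -1.1400, -8.7400, -2.0400, 17.5600, -5.6400
Σ(xᵢ − x̄)² = 422.0120 ⇒ m₂ = 422.0120/5 = 84.40240
Σ(xᵢ − x̄)³ = 4557.6842 ⇒ m₃ = 4557.6842/5 = 911.53685
m₂^(3/2) = 84.40240^(1.5) = 775.41142
g1 = m₃ / m₂^(3/2) = 911.53685 / 775.41142 ≈ 1.176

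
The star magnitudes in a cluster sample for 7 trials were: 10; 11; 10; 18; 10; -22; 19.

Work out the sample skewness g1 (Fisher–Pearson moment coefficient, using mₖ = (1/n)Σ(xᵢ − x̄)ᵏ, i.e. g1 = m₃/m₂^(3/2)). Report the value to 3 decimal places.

x̄ = (10 + 11 + 10 + 18 + 10 - 22 + 19) / 7 = 8.0000
deviations (xᵢ − x̄): 2.0000, 3.0000, 2.0000, 10.0000, 2.0000, -30.0000, 11.0000
Σ(xᵢ − x̄)² = 1142.0000 ⇒ m₂ = 1142.0000/7 = 163.14286
Σ(xᵢ − x̄)³ = -24618.0000 ⇒ m₃ = -24618.0000/7 = -3516.85714
m₂^(3/2) = 163.14286^(1.5) = 2083.78111
g1 = m₃ / m₂^(3/2) = -3516.85714 / 2083.78111 ≈ -1.688

-1.688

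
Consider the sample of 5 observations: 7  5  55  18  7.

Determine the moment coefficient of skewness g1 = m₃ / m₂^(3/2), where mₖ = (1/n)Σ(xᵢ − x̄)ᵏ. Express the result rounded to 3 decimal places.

1.301

x̄ = (7 + 5 + 55 + 18 + 7) / 5 = 18.4000
deviations (xᵢ − x̄): -11.4000, -13.4000, 36.6000, -0.4000, -11.4000
Σ(xᵢ − x̄)² = 1779.2000 ⇒ m₂ = 1779.2000/5 = 355.84000
Σ(xᵢ − x̄)³ = 43658.6400 ⇒ m₃ = 43658.6400/5 = 8731.72800
m₂^(3/2) = 355.84000^(1.5) = 6712.46676
g1 = m₃ / m₂^(3/2) = 8731.72800 / 6712.46676 ≈ 1.301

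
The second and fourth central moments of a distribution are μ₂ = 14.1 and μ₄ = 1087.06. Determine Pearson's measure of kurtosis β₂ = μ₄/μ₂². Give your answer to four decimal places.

μ₂² = 14.1² = 198.81000
μ₄/μ₂² = 1087.06 / 198.81000 = 5.46783
β₂ ≈ 5.4678

5.4678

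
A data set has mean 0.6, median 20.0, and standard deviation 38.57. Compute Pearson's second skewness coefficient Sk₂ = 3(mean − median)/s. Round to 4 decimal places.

-1.5089

Sk₂ = 3(0.6 − 20.0) / 38.57 = 3 × -19.4000 / 38.57
    = -58.2000 / 38.57 ≈ -1.5089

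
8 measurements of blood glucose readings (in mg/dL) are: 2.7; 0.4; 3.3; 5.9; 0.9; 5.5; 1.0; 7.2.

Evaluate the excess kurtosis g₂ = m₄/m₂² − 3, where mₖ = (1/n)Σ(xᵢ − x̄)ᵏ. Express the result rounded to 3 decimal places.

x̄ = 3.3625
Σ(xᵢ − x̄)² = 46.5988 ⇒ m₂ = 5.82484
Σ(xᵢ − x̄)⁴ = 424.3425 ⇒ m₄ = 53.04281
m₂² = 33.92880
g₂ = m₄/m₂² − 3 = 1.56336 − 3 ≈ -1.437

-1.437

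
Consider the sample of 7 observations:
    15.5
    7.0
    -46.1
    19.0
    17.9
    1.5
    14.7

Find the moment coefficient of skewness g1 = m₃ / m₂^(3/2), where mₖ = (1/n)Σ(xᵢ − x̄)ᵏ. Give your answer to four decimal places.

-1.7473

x̄ = (15.5 + 7.0 - 46.1 + 19.0 + 17.9 + 1.5 + 14.7) / 7 = 4.2143
deviations (xᵢ − x̄): 11.2857, 2.7857, -50.3143, 14.7857, 13.6857, -2.7143, 10.4857
Σ(xᵢ − x̄)² = 3189.8886 ⇒ m₂ = 3189.8886/7 = 455.69837
Σ(xᵢ − x̄)³ = -118984.3005 ⇒ m₃ = -118984.3005/7 = -16997.75722
m₂^(3/2) = 455.69837^(1.5) = 9727.83530
g1 = m₃ / m₂^(3/2) = -16997.75722 / 9727.83530 ≈ -1.7473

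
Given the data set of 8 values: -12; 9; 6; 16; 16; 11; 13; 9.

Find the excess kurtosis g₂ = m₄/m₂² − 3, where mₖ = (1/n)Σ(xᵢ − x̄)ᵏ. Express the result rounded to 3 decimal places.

x̄ = 8.5000
Σ(xᵢ − x̄)² = 566.0000 ⇒ m₂ = 70.75000
Σ(xᵢ − x̄)⁴ = 183426.5000 ⇒ m₄ = 22928.31250
m₂² = 5005.56250
g₂ = m₄/m₂² − 3 = 4.58057 − 3 ≈ 1.581

1.581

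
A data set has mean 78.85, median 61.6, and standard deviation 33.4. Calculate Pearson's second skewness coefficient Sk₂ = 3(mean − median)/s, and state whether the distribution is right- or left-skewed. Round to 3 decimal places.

1.549, right-skewed

Sk₂ = 3(78.85 − 61.6) / 33.4 = 3 × 17.2500 / 33.4
    = 51.7500 / 33.4 ≈ 1.549
Sk₂ > 0 ⇒ mean > median ⇒ right-skewed (positive skew).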